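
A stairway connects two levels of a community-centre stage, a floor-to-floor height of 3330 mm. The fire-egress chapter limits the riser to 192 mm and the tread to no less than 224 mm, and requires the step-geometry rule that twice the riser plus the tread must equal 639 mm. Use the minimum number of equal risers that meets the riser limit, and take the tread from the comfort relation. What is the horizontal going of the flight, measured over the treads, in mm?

At most 192 each: 3330/192 = 17.34, giving 18 risers.
R = 3330 ÷ 18 = 185 mm.
Tread T = 639 − 2 × 185 = 269 mm (≥ 224 mm).
Treads = 18 − 1 = 17; going = 17 × 269 = 4573 mm.

4573 mm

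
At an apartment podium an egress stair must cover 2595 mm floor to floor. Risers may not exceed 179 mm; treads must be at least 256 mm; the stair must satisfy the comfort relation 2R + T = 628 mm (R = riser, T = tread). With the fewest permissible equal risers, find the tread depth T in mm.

⌈2595/179⌉ = 15 risers.
Each riser is 2595/15 = 173 mm (≤ 179 mm).
From 2R + T = 628: T = 628 − 346 = 282 mm.

282 mm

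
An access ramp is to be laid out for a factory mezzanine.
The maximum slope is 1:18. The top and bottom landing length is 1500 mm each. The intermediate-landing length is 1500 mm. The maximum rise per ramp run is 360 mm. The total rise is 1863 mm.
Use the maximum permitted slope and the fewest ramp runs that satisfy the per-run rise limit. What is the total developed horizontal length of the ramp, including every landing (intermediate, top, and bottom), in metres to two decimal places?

1863 / 360 = 5.175 → round up to 6 ramp runs. That means 5 intermediate landings.
Horizontal run for 1863 mm of rise at 1:18 is 1863 × 18 = 33534 mm.
Intermediate landings: 5 × 1500 = 7500 mm.
Top and bottom landings: 2 × 1500 = 3000 mm.
Total = 33534 + 7500 + 3000 = 44034 mm.
= 44.03 m.

44.03 m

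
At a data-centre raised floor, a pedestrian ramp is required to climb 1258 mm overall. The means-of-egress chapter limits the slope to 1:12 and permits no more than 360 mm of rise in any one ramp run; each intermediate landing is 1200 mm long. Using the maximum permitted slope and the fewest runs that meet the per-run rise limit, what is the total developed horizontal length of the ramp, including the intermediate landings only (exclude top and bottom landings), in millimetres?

1258 / 360 = 3.49, so 4 ramp runs are needed. That means 3 intermediate landings.
Horizontal run for 1258 mm of rise at 1:12 is 1258 × 12 = 15096 mm.
3 intermediate landings contribute 3 × 1200 = 3600 mm.
Developed length = 15096 + 3600 = 18696 mm.

18696 mm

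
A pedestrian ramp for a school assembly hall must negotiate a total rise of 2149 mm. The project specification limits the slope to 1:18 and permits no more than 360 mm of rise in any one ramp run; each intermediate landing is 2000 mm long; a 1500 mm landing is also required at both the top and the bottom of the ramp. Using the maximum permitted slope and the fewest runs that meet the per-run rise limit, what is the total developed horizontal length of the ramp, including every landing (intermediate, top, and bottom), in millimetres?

51682 mm

⌈2149/360⌉ = 6 ramp runs. That means 5 intermediate landings.
Horizontal run for 2149 mm of rise at 1:18 is 2149 × 18 = 38682 mm.
Intermediate landings: 5 × 2000 = 10000 mm.
Top and bottom landings: 2 × 1500 = 3000 mm.
Total = 38682 + 10000 + 3000 = 51682 mm.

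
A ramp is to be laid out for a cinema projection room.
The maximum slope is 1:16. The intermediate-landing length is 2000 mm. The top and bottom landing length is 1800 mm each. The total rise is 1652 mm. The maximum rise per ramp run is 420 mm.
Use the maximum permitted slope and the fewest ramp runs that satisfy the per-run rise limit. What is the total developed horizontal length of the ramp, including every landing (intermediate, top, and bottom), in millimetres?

36032 mm

At most 420 each: 1652/420 = 3.93, giving 4 ramp runs. That means 3 intermediate landings.
Ramp run (horizontal) at 1:16: 1652 × 16 = 26432 mm.
3 intermediate landings contribute 3 × 2000 = 6000 mm.
Top and bottom landings: 2 × 1800 = 3600 mm.
Total = 26432 + 6000 + 3600 = 36032 mm.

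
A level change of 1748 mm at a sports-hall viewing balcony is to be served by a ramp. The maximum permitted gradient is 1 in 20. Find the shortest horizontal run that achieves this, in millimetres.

34960 mm

Run = rise × 20 = 1748 × 20 = 34960 mm.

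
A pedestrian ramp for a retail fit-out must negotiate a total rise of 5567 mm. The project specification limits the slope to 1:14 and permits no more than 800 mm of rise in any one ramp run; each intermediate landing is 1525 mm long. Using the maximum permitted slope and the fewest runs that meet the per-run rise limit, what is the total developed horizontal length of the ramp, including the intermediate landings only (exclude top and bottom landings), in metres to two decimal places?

5567 / 800 = 6.96, so 7 ramp runs are needed. That means 6 intermediate landings.
Ramp run (horizontal) at 1:14: 5567 × 14 = 77938 mm.
6 intermediate landings contribute 6 × 1525 = 9150 mm.
Total developed length = 77938 + 9150 = 87088 mm.
= 87.09 m.

87.09 m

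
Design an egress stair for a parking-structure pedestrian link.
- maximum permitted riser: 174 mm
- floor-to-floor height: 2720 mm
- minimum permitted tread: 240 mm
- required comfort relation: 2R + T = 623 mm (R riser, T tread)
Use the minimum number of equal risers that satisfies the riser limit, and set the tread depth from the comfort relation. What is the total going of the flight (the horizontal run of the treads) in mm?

4245 mm

2720 / 174 = 15.632 → round up to 16 risers.
Riser R = 2720 / 16 = 170 mm, within the 174 mm limit.
Tread T = 623 − 2 × 170 = 283 mm (≥ 240 mm).
Treads = 16 − 1 = 15; going = 15 × 283 = 4245 mm.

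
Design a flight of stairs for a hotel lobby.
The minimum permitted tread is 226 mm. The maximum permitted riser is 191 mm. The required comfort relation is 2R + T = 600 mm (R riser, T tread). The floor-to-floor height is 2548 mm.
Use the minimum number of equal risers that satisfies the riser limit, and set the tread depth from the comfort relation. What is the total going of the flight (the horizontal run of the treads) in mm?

2548 / 191 = 13.340 → round up to 14 risers.
Riser R = 2548 / 14 = 182 mm, within the 191 mm limit.
From 2R + T = 600: T = 600 − 364 = 236 mm.
14 risers give 13 treads; going = 13 × 236 = 3068 mm.

3068 mm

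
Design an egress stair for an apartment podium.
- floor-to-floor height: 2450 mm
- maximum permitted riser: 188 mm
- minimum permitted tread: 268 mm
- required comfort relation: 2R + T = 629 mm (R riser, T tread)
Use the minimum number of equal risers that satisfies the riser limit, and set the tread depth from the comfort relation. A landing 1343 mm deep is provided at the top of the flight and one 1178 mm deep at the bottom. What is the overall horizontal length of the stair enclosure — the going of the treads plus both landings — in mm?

2450 / 188 = 13.03, so 14 risers are needed.
R = 2450 ÷ 14 = 175 mm.
Tread T = 629 − 2 × 175 = 279 mm (≥ 268 mm).
14 risers give 13 treads; going = 13 × 279 = 3627 mm.
Enclosure = 3627 + 1343 + 1178 = 6148 mm.

6148 mm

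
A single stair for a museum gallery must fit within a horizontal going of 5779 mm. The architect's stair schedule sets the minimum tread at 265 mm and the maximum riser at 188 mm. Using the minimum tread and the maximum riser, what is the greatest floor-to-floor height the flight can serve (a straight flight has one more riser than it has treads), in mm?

4136 mm

Treads that fit: ⌊5779 / 265⌋ = 21.
Risers = treads + 1 = 22.
Maximum height = 22 × 188 = 4136 mm.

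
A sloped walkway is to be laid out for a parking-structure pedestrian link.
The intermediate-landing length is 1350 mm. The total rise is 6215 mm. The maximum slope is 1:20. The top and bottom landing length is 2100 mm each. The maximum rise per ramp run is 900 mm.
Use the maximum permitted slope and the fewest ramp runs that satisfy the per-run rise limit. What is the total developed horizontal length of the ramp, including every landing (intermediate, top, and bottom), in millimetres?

At most 900 each: 6215/900 = 6.91, giving 7 ramp runs. That means 6 intermediate landings.
Ramp run (horizontal) at 1:20: 6215 × 20 = 124300 mm.
Intermediate landings: 6 × 1350 = 8100 mm.
Top and bottom landings: 2 × 2100 = 4200 mm.
Total = 124300 + 8100 + 4200 = 136600 mm.

136600 mm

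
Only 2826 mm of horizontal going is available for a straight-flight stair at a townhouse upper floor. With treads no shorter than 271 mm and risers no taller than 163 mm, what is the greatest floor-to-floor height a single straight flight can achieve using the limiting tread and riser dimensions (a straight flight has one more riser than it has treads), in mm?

Treads that fit: ⌊2826 / 271⌋ = 10.
Risers = treads + 1 = 11.
Maximum height = 11 × 163 = 1793 mm.

1793 mm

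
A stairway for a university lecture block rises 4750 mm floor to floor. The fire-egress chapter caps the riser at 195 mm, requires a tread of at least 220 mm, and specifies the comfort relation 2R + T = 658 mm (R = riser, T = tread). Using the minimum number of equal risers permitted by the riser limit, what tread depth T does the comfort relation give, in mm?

278 mm

4750 / 195 = 24.359 → round up to 25 risers.
R = 4750 ÷ 25 = 190 mm.
Tread T = 658 − 2 × 190 = 278 mm (≥ 220 mm).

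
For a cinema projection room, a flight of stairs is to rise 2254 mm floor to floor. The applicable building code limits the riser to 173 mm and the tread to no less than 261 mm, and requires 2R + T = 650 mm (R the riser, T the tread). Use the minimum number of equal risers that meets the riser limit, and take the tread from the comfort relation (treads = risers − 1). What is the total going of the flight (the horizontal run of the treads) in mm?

2254 / 173 = 13.03, so 14 risers are needed.
Riser R = 2254 / 14 = 161 mm, within the 173 mm limit.
Tread T = 650 − 2 × 161 = 328 mm (≥ 261 mm).
Treads = 14 − 1 = 13; going = 13 × 328 = 4264 mm.

4264 mm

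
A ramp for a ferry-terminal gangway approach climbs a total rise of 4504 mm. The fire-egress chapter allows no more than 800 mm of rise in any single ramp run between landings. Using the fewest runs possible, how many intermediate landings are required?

4504 / 800 = 5.63, so 6 ramp runs are needed.
6 runs are separated by 5 intermediate landings.

5 intermediate landings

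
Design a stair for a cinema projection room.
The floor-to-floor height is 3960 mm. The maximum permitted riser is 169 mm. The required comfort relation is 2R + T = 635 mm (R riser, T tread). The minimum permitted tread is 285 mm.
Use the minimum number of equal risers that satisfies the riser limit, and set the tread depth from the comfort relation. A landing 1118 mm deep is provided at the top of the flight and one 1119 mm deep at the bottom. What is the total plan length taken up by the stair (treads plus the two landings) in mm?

9252 mm

⌈3960/169⌉ = 24 risers.
Each riser is 3960/24 = 165 mm (≤ 169 mm).
T = 635 − 2·165 = 305 mm, which satisfies the 285 mm minimum.
Treads = 24 − 1 = 23; going = 23 × 305 = 7015 mm.
Add landings: 7015 + 1118 + 1119 = 9252 mm.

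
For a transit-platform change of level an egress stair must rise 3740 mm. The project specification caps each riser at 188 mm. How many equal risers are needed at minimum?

3740 / 188 = 19.89, so 20 risers are needed.

20 risers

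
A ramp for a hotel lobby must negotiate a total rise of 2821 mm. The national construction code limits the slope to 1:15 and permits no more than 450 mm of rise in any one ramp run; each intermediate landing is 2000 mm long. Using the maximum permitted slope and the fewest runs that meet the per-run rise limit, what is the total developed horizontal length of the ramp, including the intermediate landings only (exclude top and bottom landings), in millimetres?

2821 / 450 = 6.27, so 7 ramp runs are needed. That means 6 intermediate landings.
Horizontal run for 2821 mm of rise at 1:15 is 2821 × 15 = 42315 mm.
Intermediate landings: 6 × 2000 = 12000 mm.
Total developed length = 42315 + 12000 = 54315 mm.

54315 mm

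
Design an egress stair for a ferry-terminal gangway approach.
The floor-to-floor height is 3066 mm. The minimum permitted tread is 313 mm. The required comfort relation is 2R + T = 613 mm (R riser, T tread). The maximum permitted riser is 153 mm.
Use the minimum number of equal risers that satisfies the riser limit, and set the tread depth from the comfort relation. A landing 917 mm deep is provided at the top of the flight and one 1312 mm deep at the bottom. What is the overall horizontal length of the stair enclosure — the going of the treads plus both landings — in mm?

8649 mm

⌈3066/153⌉ = 21 risers.
Each riser is 3066/21 = 146 mm (≤ 153 mm).
From 2R + T = 613: T = 613 − 292 = 321 mm.
Treads = 21 − 1 = 20; going = 20 × 321 = 6420 mm.
Add landings: 6420 + 917 + 1312 = 8649 mm.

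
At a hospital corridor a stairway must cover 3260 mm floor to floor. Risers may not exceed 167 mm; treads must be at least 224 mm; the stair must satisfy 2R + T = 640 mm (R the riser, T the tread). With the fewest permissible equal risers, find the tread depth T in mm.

314 mm

At most 167 each: 3260/167 = 19.52, giving 20 risers.
Riser R = 3260 / 20 = 163 mm, within the 167 mm limit.
T = 640 − 2·163 = 314 mm, which satisfies the 224 mm minimum.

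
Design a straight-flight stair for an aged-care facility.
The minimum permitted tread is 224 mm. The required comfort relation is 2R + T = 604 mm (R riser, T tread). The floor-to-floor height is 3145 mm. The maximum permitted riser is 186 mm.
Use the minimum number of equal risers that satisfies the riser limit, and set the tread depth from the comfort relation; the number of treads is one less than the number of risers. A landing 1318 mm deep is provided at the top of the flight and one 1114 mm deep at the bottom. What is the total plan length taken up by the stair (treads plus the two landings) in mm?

6176 mm

⌈3145/186⌉ = 17 risers.
R = 3145 ÷ 17 = 185 mm.
From 2R + T = 604: T = 604 − 370 = 234 mm.
17 risers give 16 treads; going = 16 × 234 = 3744 mm.
Add landings: 3744 + 1318 + 1114 = 6176 mm.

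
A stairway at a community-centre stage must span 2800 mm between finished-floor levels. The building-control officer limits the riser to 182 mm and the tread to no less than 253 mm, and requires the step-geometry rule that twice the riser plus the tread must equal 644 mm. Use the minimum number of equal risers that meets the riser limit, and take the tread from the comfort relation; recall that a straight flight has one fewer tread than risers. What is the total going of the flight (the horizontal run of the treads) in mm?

4410 mm

At most 182 each: 2800/182 = 15.38, giving 16 risers.
R = 2800 ÷ 16 = 175 mm.
T = 644 − 2·175 = 294 mm, which satisfies the 253 mm minimum.
Going = (16 − 1) × 294 = 4410 mm.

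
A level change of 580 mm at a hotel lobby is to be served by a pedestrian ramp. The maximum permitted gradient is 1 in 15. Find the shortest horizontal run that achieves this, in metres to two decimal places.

8.70 m

Run = rise × 15 = 580 × 15 = 8700 mm.
8700 mm = 8.70 m.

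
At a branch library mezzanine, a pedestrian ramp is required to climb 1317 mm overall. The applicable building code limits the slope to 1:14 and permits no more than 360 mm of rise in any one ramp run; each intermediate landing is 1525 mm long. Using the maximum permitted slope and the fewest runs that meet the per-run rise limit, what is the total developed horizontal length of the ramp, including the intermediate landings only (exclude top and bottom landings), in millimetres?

23013 mm

1317 / 360 = 3.658 → round up to 4 ramp runs. That means 3 intermediate landings.
Horizontal run for 1317 mm of rise at 1:14 is 1317 × 14 = 18438 mm.
Intermediate landings: 3 × 1525 = 4575 mm.
Total developed length = 18438 + 4575 = 23013 mm.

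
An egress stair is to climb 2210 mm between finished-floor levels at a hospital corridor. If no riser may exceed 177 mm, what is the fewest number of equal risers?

13 risers

⌈2210/177⌉ = 13 risers.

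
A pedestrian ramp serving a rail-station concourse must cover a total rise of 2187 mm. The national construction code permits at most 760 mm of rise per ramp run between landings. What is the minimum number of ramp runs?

At most 760 each: 2187/760 = 2.88, giving 3 ramp runs.

3 runs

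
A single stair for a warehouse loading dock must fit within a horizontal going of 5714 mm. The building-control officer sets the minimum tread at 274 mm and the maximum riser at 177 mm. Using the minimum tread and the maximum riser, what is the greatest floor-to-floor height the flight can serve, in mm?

3717 mm

5714 / 274 = 20.85, so 20 treads fit.
Risers = treads + 1 = 21.
Maximum height = 21 × 177 = 3717 mm.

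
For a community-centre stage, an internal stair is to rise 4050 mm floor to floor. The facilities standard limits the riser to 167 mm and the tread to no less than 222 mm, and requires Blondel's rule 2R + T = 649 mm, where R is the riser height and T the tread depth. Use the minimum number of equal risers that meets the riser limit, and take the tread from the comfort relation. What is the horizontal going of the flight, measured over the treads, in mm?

7800 mm

⌈4050/167⌉ = 25 risers.
R = 4050 ÷ 25 = 162 mm.
T = 649 − 2·162 = 325 mm, which satisfies the 222 mm minimum.
25 risers give 24 treads; going = 24 × 325 = 7800 mm.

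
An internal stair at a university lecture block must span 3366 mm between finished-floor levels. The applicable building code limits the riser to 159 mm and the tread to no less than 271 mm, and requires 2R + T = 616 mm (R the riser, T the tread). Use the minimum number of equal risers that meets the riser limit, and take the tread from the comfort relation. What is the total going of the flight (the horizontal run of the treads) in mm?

3366 / 159 = 21.17, so 22 risers are needed.
R = 3366 ÷ 22 = 153 mm.
From 2R + T = 616: T = 616 − 306 = 310 mm.
Going = (22 − 1) × 310 = 6510 mm.

6510 mm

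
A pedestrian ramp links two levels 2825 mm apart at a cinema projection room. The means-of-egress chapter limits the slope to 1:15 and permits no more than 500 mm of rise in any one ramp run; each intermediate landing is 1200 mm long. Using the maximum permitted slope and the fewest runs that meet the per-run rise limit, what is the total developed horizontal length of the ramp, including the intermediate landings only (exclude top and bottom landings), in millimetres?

48375 mm

At most 500 each: 2825/500 = 5.65, giving 6 ramp runs. That means 5 intermediate landings.
Horizontal run for 2825 mm of rise at 1:15 is 2825 × 15 = 42375 mm.
Intermediate landings: 5 × 1200 = 6000 mm.
Total developed length = 42375 + 6000 = 48375 mm.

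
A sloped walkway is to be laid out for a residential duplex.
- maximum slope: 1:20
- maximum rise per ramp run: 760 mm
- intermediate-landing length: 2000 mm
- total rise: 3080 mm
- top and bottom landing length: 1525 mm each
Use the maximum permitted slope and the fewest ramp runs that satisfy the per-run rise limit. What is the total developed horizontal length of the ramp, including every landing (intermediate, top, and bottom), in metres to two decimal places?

72.65 m

3080 / 760 = 4.05, so 5 ramp runs are needed. That means 4 intermediate landings.
Horizontal run for 3080 mm of rise at 1:20 is 3080 × 20 = 61600 mm.
Intermediate landings: 4 × 2000 = 8000 mm.
Top and bottom landings: 2 × 1525 = 3050 mm.
Total = 61600 + 8000 + 3050 = 72650 mm.
= 72.65 m.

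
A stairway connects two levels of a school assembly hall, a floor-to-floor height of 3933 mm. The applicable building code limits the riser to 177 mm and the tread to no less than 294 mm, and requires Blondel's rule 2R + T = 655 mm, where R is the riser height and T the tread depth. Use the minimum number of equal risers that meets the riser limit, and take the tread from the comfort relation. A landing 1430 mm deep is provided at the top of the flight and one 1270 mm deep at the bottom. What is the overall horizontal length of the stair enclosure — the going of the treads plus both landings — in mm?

⌈3933/177⌉ = 23 risers.
Riser R = 3933 / 23 = 171 mm, within the 177 mm limit.
From 2R + T = 655: T = 655 − 342 = 313 mm.
Treads = 23 − 1 = 22; going = 22 × 313 = 6886 mm.
Enclosure = 6886 + 1430 + 1270 = 9586 mm.

9586 mm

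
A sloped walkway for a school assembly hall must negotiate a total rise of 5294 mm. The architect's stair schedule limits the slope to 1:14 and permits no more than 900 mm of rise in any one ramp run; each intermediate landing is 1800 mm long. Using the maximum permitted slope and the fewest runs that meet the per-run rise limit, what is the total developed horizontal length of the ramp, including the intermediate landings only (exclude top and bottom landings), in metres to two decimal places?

83.12 m

At most 900 each: 5294/900 = 5.88, giving 6 ramp runs. That means 5 intermediate landings.
Ramp run (horizontal) at 1:14: 5294 × 14 = 74116 mm.
Intermediate landings: 5 × 1800 = 9000 mm.
Total developed length = 74116 + 9000 = 83116 mm.
= 83.12 m.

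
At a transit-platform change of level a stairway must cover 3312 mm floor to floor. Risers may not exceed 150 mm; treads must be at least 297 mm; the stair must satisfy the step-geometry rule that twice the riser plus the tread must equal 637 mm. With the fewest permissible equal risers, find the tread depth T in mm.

3312 / 150 = 22.080 → round up to 23 risers.
R = 3312 ÷ 23 = 144 mm.
Tread T = 637 − 2 × 144 = 349 mm (≥ 297 mm).

349 mm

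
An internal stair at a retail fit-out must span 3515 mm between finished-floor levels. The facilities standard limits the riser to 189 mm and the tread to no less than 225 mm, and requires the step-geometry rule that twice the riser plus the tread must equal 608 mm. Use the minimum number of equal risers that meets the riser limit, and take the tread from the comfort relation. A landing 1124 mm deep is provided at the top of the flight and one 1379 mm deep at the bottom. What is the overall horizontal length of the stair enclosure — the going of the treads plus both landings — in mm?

At most 189 each: 3515/189 = 18.60, giving 19 risers.
R = 3515 ÷ 19 = 185 mm.
From 2R + T = 608: T = 608 − 370 = 238 mm.
Treads = 19 − 1 = 18; going = 18 × 238 = 4284 mm.
Enclosure = 4284 + 1124 + 1379 = 6787 mm.

6787 mm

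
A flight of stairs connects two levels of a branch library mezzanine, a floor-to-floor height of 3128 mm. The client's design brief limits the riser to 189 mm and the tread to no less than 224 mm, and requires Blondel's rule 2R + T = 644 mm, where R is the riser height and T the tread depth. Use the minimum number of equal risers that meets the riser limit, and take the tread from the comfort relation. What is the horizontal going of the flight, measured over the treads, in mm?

4416 mm

At most 189 each: 3128/189 = 16.55, giving 17 risers.
R = 3128 ÷ 17 = 184 mm.
T = 644 − 2·184 = 276 mm, which satisfies the 224 mm minimum.
Treads = 17 − 1 = 16; going = 16 × 276 = 4416 mm.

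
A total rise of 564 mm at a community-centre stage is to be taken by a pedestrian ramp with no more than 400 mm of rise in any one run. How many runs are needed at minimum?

At most 400 each: 564/400 = 1.41, giving 2 ramp runs.

2 runs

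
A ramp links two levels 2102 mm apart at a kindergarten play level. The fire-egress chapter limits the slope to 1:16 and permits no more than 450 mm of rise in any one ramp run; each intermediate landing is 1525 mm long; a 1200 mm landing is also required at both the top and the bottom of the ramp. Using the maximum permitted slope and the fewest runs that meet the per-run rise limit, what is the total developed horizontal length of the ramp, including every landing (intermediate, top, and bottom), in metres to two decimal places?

42.13 m

At most 450 each: 2102/450 = 4.67, giving 5 ramp runs. That means 4 intermediate landings.
Ramp run (horizontal) at 1:16: 2102 × 16 = 33632 mm.
Intermediate landings: 4 × 1525 = 6100 mm.
Top and bottom landings: 2 × 1200 = 2400 mm.
Total = 33632 + 6100 + 2400 = 42132 mm.
= 42.13 m.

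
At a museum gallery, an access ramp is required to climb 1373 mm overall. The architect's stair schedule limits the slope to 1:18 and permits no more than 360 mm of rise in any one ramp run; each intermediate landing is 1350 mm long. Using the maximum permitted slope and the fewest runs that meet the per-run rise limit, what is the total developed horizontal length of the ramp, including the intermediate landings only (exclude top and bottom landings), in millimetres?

1373 / 360 = 3.814 → round up to 4 ramp runs. That means 3 intermediate landings.
Horizontal run for 1373 mm of rise at 1:18 is 1373 × 18 = 24714 mm.
Intermediate landings: 3 × 1350 = 4050 mm.
Total developed length = 24714 + 4050 = 28764 mm.

28764 mm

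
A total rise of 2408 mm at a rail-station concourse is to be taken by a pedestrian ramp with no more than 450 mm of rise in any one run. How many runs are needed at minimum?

⌈2408/450⌉ = 6 ramp runs.

6 runs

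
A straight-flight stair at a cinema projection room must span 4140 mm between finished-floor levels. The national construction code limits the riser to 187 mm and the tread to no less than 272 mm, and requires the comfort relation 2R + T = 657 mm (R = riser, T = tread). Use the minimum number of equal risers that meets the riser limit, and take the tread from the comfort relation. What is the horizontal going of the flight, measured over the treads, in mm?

6534 mm

4140 / 187 = 22.14, so 23 risers are needed.
Riser R = 4140 / 23 = 180 mm, within the 187 mm limit.
T = 657 − 2·180 = 297 mm, which satisfies the 272 mm minimum.
Treads = 23 − 1 = 22; going = 22 × 297 = 6534 mm.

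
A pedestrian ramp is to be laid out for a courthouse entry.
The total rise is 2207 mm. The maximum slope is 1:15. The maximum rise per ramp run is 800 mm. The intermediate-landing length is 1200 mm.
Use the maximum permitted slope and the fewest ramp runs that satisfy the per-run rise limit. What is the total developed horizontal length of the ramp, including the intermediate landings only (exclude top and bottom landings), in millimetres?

2207 / 800 = 2.76, so 3 ramp runs are needed. That means 2 intermediate landings.
Ramp run (horizontal) at 1:15: 2207 × 15 = 33105 mm.
2 intermediate landings contribute 2 × 1200 = 2400 mm.
Total developed length = 33105 + 2400 = 35505 mm.

35505 mm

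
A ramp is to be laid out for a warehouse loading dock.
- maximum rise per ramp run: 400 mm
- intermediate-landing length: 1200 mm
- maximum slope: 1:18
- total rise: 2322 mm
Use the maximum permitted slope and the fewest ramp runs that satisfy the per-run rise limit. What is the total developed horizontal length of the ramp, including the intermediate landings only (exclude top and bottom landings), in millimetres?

2322 / 400 = 5.80, so 6 ramp runs are needed. That means 5 intermediate landings.
Ramp run (horizontal) at 1:18: 2322 × 18 = 41796 mm.
Intermediate landings: 5 × 1200 = 6000 mm.
Developed length = 41796 + 6000 = 47796 mm.

47796 mm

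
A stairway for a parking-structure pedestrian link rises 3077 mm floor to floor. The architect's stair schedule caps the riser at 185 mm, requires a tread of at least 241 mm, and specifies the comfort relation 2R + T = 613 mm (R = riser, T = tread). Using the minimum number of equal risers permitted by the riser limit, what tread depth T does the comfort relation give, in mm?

251 mm

⌈3077/185⌉ = 17 risers.
Riser R = 3077 / 17 = 181 mm, within the 185 mm limit.
Tread T = 613 − 2 × 181 = 251 mm (≥ 241 mm).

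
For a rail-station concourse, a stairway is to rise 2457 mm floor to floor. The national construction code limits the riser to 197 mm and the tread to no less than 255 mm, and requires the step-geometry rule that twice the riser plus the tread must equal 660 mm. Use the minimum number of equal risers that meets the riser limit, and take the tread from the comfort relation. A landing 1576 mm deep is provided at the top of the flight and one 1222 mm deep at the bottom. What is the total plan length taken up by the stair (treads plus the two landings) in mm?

6182 mm

⌈2457/197⌉ = 13 risers.
Each riser is 2457/13 = 189 mm (≤ 197 mm).
Tread T = 660 − 2 × 189 = 282 mm (≥ 255 mm).
13 risers give 12 treads; going = 12 × 282 = 3384 mm.
Enclosure = 3384 + 1576 + 1222 = 6182 mm.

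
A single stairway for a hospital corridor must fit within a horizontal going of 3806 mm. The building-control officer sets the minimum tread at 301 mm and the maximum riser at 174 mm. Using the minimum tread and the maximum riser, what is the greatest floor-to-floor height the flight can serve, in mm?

2262 mm

3806 / 301 = 12.64, so 12 treads fit.
Risers = treads + 1 = 13.
Maximum height = 13 × 174 = 2262 mm.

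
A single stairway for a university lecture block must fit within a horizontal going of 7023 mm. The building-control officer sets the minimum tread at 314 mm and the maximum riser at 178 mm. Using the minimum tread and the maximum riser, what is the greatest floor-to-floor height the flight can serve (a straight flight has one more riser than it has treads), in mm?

4094 mm

7023 / 314 = 22.37, so 22 treads fit.
Risers = treads + 1 = 23.
Maximum height = 23 × 178 = 4094 mm.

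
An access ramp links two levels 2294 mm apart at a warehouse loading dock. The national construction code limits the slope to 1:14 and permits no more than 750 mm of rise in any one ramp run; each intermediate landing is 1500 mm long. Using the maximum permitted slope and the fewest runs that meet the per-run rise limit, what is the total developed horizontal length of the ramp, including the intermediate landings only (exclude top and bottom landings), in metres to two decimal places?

2294 / 750 = 3.06, so 4 ramp runs are needed. That means 3 intermediate landings.
Ramp run (horizontal) at 1:14: 2294 × 14 = 32116 mm.
3 intermediate landings contribute 3 × 1500 = 4500 mm.
Developed length = 32116 + 4500 = 36616 mm.
= 36.62 m.

36.62 m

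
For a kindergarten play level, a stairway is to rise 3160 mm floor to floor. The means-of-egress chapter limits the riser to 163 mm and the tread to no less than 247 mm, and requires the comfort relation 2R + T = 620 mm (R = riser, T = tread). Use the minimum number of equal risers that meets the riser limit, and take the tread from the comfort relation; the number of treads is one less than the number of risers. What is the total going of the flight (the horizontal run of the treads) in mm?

5776 mm

⌈3160/163⌉ = 20 risers.
Each riser is 3160/20 = 158 mm (≤ 163 mm).
T = 620 − 2·158 = 304 mm, which satisfies the 247 mm minimum.
Going = (20 − 1) × 304 = 5776 mm.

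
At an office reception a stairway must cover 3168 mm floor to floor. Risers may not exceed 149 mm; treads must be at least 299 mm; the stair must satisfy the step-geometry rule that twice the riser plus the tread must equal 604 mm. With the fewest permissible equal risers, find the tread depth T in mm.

316 mm

3168 / 149 = 21.26, so 22 risers are needed.
Riser R = 3168 / 22 = 144 mm, within the 149 mm limit.
From 2R + T = 604: T = 604 − 288 = 316 mm.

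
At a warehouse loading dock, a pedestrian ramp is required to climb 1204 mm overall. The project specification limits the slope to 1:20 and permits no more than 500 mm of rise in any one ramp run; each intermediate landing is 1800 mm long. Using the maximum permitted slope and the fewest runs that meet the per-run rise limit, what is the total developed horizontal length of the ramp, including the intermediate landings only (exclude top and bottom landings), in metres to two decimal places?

27.68 m

1204 / 500 = 2.41, so 3 ramp runs are needed. That means 2 intermediate landings.
Horizontal run for 1204 mm of rise at 1:20 is 1204 × 20 = 24080 mm.
Intermediate landings: 2 × 1800 = 3600 mm.
Total developed length = 24080 + 3600 = 27680 mm.
= 27.68 m.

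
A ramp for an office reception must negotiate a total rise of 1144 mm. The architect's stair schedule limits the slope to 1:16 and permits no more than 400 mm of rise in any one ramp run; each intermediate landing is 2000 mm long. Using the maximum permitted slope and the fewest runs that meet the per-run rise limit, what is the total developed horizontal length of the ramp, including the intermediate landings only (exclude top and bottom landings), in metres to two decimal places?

22.30 m

1144 / 400 = 2.86, so 3 ramp runs are needed. That means 2 intermediate landings.
Horizontal run for 1144 mm of rise at 1:16 is 1144 × 16 = 18304 mm.
Intermediate landings: 2 × 2000 = 4000 mm.
Developed length = 18304 + 4000 = 22304 mm.
= 22.30 m.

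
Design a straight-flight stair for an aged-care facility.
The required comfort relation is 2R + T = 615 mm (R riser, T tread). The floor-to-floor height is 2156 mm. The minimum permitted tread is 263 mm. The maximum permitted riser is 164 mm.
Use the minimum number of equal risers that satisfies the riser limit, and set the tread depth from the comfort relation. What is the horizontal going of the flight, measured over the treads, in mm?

⌈2156/164⌉ = 14 risers.
Each riser is 2156/14 = 154 mm (≤ 164 mm).
From 2R + T = 615: T = 615 − 308 = 307 mm.
Going = (14 − 1) × 307 = 3991 mm.

3991 mm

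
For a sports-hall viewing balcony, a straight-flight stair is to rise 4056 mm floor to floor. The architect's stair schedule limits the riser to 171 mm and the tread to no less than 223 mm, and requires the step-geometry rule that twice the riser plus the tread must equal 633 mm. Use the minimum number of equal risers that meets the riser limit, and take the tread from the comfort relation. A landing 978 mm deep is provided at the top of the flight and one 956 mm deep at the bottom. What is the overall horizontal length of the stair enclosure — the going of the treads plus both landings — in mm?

4056 / 171 = 23.72, so 24 risers are needed.
R = 4056 ÷ 24 = 169 mm.
T = 633 − 2·169 = 295 mm, which satisfies the 223 mm minimum.
Going = (24 − 1) × 295 = 6785 mm.
Add landings: 6785 + 978 + 956 = 8719 mm.

8719 mm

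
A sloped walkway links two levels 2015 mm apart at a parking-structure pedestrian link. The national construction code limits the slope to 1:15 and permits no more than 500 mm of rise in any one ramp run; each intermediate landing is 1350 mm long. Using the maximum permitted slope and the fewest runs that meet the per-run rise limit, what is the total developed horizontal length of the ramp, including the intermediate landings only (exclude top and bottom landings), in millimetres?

35625 mm

2015 / 500 = 4.03, so 5 ramp runs are needed. That means 4 intermediate landings.
Horizontal run for 2015 mm of rise at 1:15 is 2015 × 15 = 30225 mm.
Intermediate landings: 4 × 1350 = 5400 mm.
Developed length = 30225 + 5400 = 35625 mm.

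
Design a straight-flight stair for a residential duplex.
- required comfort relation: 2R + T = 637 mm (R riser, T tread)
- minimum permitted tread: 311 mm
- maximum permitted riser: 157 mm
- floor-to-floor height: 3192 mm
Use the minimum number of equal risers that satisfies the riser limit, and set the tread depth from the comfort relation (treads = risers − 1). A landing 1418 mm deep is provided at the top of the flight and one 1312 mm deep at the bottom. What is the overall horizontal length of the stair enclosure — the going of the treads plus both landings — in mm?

At most 157 each: 3192/157 = 20.33, giving 21 risers.
Riser R = 3192 / 21 = 152 mm, within the 157 mm limit.
T = 637 − 2·152 = 333 mm, which satisfies the 311 mm minimum.
Going = (21 − 1) × 333 = 6660 mm.
Enclosure = 6660 + 1418 + 1312 = 9390 mm.

9390 mm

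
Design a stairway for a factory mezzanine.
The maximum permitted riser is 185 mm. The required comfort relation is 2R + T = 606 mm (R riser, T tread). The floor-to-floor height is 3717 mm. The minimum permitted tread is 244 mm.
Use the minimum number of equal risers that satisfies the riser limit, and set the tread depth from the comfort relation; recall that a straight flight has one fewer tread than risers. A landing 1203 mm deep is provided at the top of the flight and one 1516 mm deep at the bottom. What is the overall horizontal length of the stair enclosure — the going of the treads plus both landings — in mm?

7759 mm

At most 185 each: 3717/185 = 20.09, giving 21 risers.
R = 3717 ÷ 21 = 177 mm.
Tread T = 606 − 2 × 177 = 252 mm (≥ 244 mm).
Treads = 21 − 1 = 20; going = 20 × 252 = 5040 mm.
Enclosure = 5040 + 1203 + 1516 = 7759 mm.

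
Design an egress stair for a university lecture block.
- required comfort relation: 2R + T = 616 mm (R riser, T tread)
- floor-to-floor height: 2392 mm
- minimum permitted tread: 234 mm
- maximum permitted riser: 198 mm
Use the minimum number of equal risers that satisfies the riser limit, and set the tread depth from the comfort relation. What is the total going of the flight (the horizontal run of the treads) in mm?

2392 / 198 = 12.08, so 13 risers are needed.
R = 2392 ÷ 13 = 184 mm.
T = 616 − 2·184 = 248 mm, which satisfies the 234 mm minimum.
13 risers give 12 treads; going = 12 × 248 = 2976 mm.

2976 mm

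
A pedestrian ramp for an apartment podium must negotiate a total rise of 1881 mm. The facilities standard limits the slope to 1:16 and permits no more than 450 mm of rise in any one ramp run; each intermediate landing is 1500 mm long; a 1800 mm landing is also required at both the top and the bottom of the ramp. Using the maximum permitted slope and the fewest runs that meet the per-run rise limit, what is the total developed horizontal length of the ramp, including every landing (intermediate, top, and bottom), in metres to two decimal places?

At most 450 each: 1881/450 = 4.18, giving 5 ramp runs. That means 4 intermediate landings.
Ramp run (horizontal) at 1:16: 1881 × 16 = 30096 mm.
4 intermediate landings contribute 4 × 1500 = 6000 mm.
Top and bottom landings: 2 × 1800 = 3600 mm.
Total = 30096 + 6000 + 3600 = 39696 mm.
= 39.70 m.

39.70 m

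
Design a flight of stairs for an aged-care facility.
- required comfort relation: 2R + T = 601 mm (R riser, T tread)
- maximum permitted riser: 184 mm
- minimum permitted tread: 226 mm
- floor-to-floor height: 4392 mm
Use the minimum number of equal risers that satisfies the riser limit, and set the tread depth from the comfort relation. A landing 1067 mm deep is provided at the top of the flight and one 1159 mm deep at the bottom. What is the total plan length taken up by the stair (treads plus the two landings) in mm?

At most 184 each: 4392/184 = 23.87, giving 24 risers.
Each riser is 4392/24 = 183 mm (≤ 184 mm).
From 2R + T = 601: T = 601 − 366 = 235 mm.
Going = (24 − 1) × 235 = 5405 mm.
Add landings: 5405 + 1067 + 1159 = 7631 mm.

7631 mm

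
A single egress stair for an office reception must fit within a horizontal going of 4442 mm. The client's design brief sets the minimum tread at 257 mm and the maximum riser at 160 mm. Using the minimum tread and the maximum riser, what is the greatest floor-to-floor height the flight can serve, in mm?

2880 mm

Treads that fit: ⌊4442 / 257⌋ = 17.
Risers = treads + 1 = 18.
Maximum height = 18 × 160 = 2880 mm.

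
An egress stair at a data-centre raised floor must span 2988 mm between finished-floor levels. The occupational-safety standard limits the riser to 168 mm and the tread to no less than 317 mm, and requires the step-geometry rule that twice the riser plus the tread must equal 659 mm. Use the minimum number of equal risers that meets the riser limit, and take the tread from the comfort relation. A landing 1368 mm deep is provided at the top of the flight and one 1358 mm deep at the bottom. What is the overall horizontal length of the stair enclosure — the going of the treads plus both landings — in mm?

⌈2988/168⌉ = 18 risers.
R = 2988 ÷ 18 = 166 mm.
From 2R + T = 659: T = 659 − 332 = 327 mm.
Treads = 18 − 1 = 17; going = 17 × 327 = 5559 mm.
Add landings: 5559 + 1368 + 1358 = 8285 mm.

8285 mm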